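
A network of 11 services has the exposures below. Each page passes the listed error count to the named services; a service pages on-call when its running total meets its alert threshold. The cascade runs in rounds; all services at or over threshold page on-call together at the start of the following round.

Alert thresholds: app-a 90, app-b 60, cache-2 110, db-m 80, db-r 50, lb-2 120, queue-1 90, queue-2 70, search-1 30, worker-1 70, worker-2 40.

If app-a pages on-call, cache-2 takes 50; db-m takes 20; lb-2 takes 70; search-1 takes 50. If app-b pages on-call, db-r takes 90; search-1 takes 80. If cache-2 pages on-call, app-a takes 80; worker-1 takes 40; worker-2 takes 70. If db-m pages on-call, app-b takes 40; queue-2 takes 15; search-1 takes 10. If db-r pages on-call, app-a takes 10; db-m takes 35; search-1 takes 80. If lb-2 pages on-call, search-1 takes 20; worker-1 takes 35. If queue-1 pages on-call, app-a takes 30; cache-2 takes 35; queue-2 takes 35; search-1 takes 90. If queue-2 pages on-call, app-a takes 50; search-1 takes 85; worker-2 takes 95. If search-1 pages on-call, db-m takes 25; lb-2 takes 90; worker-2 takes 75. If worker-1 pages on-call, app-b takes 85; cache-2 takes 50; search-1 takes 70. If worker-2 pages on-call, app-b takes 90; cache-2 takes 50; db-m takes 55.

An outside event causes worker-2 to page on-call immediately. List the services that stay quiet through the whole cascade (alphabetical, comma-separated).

app-a, cache-2, lb-2, queue-1, queue-2, worker-1

Round 1 — worker-2 pages on-call (initial).
  app-b: +90 → 90 ≥ 60
  cache-2: +50 → 50 < 110
  db-m: +55 → 55 < 80
Round 2 — app-b pages on-call.
  db-r: +90 → 90 ≥ 50
  search-1: +80 → 80 ≥ 30
Round 3 — db-r, search-1 page on-call.
  app-a: +10 → 10 < 90
  db-m: +35+25 → 115 ≥ 80
  lb-2: +90 → 90 < 120
Round 4 — db-m pages on-call.
  queue-2: +15 → 15 < 70
No further pages.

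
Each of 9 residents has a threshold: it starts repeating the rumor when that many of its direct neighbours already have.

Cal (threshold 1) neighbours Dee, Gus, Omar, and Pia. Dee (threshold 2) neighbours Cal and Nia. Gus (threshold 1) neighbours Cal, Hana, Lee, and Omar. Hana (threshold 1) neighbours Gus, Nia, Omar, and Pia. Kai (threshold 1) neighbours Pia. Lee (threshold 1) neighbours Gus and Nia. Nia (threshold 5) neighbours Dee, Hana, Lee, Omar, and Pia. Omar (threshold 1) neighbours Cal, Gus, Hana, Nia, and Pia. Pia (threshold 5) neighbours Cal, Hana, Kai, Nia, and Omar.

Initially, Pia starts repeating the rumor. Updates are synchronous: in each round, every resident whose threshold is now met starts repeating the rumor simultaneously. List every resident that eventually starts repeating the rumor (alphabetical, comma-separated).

Cal, Gus, Hana, Kai, Lee, Omar, Pia

Round 1 — Pia starts repeating the rumor (initial).
Round 2 — checking thresholds:
  Cal: 1 of 4 neighbours ≥ 1, starts repeating the rumor.
  Hana: 1 of 4 neighbours ≥ 1, starts repeating the rumor.
  Kai: 1 of 1 neighbours ≥ 1, starts repeating the rumor.
  Nia: 1 of 5 neighbours < 5, below threshold.
  Omar: 1 of 5 neighbours ≥ 1, starts repeating the rumor.
Round 3 — checking thresholds:
  Dee: 1 of 2 neighbours < 2, below threshold.
  Gus: 3 of 4 neighbours ≥ 1, starts repeating the rumor.
  Nia: 3 of 5 neighbours < 5, below threshold.
Round 4 — checking thresholds:
  Dee: 1 of 2 neighbours < 2, below threshold.
  Lee: 1 of 2 neighbours ≥ 1, starts repeating the rumor.
  Nia: 3 of 5 neighbours < 5, below threshold.
Round 5 — no new spreads; cascade stops.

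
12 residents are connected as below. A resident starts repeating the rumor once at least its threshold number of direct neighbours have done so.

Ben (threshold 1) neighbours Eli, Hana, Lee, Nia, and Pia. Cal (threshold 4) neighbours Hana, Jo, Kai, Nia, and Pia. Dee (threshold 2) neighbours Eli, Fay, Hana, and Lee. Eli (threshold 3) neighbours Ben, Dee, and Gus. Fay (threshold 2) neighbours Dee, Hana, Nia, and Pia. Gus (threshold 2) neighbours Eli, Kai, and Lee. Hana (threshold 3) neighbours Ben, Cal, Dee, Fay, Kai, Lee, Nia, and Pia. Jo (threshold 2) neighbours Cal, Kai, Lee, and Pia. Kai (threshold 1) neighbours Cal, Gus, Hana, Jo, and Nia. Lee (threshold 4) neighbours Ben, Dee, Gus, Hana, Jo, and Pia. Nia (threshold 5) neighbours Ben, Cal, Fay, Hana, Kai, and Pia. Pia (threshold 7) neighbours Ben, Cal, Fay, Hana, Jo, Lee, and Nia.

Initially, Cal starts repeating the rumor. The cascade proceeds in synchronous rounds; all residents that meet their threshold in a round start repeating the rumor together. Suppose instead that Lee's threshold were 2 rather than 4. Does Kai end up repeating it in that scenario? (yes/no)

yes

With Lee's threshold at 2:
Round 1 — Cal starts repeating the rumor (initial).
Round 2 — checking thresholds:
  Hana: 1 of 8 neighbours < 3, not yet.
  Jo: 1 of 4 neighbours < 2, not yet.
  Kai: 1 of 5 neighbours ≥ 1, starts repeating the rumor.
  Nia: 1 of 6 neighbours < 5, not yet.
  Pia: 1 of 7 neighbours < 7, not yet.
Round 3 — checking thresholds:
  Gus: 1 of 3 neighbours < 2, not yet.
  Hana: 2 of 8 neighbours < 3, not yet.
  Jo: 2 of 4 neighbours ≥ 2, starts repeating the rumor.
  Nia: 2 of 6 neighbours < 5, not yet.
  Pia: 1 of 7 neighbours < 7, not yet.
Round 4 — no new spreads; cascade stops.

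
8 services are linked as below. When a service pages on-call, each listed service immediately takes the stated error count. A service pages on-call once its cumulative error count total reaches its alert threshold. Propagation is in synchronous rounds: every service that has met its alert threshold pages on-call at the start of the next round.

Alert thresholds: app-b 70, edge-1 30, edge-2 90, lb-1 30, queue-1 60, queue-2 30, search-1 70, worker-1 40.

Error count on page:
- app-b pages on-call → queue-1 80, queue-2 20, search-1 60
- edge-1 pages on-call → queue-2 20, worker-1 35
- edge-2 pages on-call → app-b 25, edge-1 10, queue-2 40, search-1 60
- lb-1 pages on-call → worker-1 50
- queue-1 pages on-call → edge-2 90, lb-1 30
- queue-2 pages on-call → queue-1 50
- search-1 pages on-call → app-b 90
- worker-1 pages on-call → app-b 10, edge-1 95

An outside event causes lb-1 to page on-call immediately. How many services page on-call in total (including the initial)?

Round 1 — lb-1 pages on-call (initial).
  worker-1: +50 → 50 ≥ 40
Round 2 — worker-1 pages on-call.
  app-b: +10 → 10 < 70
  edge-1: +95 → 95 ≥ 30
Round 3 — edge-1 pages on-call.
  queue-2: +20 → 20 < 30
No further pages.

3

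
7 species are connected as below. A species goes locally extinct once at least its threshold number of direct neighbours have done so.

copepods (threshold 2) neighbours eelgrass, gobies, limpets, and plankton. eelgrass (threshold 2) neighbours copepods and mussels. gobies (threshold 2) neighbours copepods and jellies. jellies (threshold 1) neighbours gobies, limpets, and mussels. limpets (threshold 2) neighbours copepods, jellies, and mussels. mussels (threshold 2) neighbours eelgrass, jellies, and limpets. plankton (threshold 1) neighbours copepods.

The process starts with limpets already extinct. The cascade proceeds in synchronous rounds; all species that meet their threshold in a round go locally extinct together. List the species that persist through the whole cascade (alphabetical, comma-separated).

Round 1 — limpets goes locally extinct (initial).
Round 2 — checking thresholds:
  copepods: 1 of 4 neighbours < 2, holds.
  jellies: 1 of 3 neighbours ≥ 1, goes locally extinct.
  mussels: 1 of 3 neighbours < 2, holds.
Round 3 — checking thresholds:
  copepods: 1 of 4 neighbours < 2, holds.
  gobies: 1 of 2 neighbours < 2, holds.
  mussels: 2 of 3 neighbours ≥ 2, goes locally extinct.
Round 4 — no new extinctions; cascade stops.

copepods, eelgrass, gobies, plankton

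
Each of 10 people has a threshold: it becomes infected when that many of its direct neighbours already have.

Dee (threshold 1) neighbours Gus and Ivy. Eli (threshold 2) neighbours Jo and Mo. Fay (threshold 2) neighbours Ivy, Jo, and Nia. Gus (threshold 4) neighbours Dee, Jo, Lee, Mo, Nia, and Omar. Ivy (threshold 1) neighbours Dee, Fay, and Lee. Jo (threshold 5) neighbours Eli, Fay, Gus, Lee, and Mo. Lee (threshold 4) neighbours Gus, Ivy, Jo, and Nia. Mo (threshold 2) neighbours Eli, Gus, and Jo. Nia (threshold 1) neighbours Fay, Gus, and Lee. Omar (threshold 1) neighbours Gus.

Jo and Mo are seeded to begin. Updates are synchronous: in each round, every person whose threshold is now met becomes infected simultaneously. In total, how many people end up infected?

3

Round 1 — Jo, Mo become infected (initial).
Round 2 — checking thresholds:
  Eli: 2 of 2 neighbours ≥ 2, becomes infected.
  Fay: 1 of 3 neighbours < 2, below threshold.
  Gus: 2 of 6 neighbours < 4, below threshold.
  Lee: 1 of 4 neighbours < 4, below threshold.
Round 3 — no new infections; cascade stops.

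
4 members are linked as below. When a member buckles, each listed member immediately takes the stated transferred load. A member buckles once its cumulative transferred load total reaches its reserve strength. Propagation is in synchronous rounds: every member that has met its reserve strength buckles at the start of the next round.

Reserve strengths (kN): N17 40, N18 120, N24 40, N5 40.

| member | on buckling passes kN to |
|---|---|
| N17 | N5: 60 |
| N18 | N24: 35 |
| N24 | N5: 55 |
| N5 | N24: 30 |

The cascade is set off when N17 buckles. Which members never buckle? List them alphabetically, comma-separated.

Round 1 — N17 buckles (initial).
  N5: +60 → 60 ≥ 40
Round 2 — N5 buckles.
  N24: +30 → 30 < 40
No further bucklings.

N18, N24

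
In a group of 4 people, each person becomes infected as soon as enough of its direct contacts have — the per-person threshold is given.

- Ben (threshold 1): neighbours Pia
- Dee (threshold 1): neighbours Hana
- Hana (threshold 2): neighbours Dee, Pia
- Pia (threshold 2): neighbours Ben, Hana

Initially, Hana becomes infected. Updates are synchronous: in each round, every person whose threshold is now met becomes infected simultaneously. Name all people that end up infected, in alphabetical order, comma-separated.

Round 1 — Hana becomes infected (initial).
Round 2 — checking thresholds:
  Dee: 1 of 1 neighbours ≥ 1, becomes infected.
  Pia: 1 of 2 neighbours < 2, below threshold.
Round 3 — no new infections; cascade stops.

Dee, Hana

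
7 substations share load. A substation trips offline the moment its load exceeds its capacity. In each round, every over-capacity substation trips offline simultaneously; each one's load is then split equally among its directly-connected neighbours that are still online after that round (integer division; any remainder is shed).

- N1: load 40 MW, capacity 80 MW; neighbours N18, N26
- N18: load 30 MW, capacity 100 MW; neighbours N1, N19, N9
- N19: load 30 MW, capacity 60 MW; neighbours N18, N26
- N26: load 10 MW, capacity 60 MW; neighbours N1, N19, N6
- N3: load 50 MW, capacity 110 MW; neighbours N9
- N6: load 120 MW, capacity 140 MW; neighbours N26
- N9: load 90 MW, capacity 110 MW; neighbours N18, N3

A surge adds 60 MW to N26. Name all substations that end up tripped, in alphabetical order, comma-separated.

N26, N6

Round 1 — N26 at 70 > 60. N26 trips offline.
  N26 sheds 70 MW to N1, N19, N6: 23 each (1 lost).
    N1: 40+23 = 63 ≤ 80
    N19: 30+23 = 53 ≤ 60
    N6: 120+23 = 143 > 140
Round 2 — N6 trips offline.
  N6 sheds 143 MW: no online neighbours, lost.
No further trips.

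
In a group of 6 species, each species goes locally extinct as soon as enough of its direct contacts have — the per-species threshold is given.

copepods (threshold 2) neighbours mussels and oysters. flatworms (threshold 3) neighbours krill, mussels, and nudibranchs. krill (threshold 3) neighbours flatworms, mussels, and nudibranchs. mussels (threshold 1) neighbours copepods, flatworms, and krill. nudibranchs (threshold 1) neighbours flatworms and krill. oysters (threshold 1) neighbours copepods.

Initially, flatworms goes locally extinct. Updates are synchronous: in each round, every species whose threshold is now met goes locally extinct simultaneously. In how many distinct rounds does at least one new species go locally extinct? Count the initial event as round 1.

Round 1 — flatworms goes locally extinct (initial).
Round 2 — checking thresholds:
  krill: 1 of 3 neighbours < 3, not yet.
  mussels: 1 of 3 neighbours ≥ 1, goes locally extinct.
  nudibranchs: 1 of 2 neighbours ≥ 1, goes locally extinct.
Round 3 — checking thresholds:
  copepods: 1 of 2 neighbours < 2, not yet.
  krill: 3 of 3 neighbours ≥ 3, goes locally extinct.
Round 4 — no new extinctions; cascade stops.

3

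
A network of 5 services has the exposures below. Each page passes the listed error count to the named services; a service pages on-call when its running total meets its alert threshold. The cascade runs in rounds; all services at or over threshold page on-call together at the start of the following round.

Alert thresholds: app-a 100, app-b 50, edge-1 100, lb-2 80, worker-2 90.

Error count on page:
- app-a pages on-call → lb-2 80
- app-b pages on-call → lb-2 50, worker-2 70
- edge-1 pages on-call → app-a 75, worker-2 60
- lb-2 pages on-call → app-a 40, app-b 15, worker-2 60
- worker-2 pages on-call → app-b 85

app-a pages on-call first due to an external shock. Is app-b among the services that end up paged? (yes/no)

no

Round 1 — app-a pages on-call (initial).
  lb-2: +80 → 80 ≥ 80
Round 2 — lb-2 pages on-call.
  app-b: +15 → 15 < 50
  worker-2: +60 → 60 < 90
No further pages.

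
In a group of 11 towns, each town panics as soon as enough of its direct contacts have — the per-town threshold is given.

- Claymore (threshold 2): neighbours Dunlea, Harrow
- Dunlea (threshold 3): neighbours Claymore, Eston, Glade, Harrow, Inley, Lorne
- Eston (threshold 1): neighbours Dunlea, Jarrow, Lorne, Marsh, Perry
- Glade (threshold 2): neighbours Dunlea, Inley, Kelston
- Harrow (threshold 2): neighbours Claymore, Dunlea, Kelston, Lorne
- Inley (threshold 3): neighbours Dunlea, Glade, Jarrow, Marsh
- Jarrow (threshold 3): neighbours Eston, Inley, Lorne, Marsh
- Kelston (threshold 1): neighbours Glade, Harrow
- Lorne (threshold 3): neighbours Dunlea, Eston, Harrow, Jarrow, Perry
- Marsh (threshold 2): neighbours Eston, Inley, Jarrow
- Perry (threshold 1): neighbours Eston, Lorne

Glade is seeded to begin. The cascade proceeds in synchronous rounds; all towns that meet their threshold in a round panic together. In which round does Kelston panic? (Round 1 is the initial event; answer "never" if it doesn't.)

Round 1 — Glade panics (initial).
Round 2 — checking thresholds:
  Dunlea: 1 of 6 neighbours < 3, not yet.
  Inley: 1 of 4 neighbours < 3, not yet.
  Kelston: 1 of 2 neighbours ≥ 1, panics.
Round 3 — no new panics; cascade stops.

2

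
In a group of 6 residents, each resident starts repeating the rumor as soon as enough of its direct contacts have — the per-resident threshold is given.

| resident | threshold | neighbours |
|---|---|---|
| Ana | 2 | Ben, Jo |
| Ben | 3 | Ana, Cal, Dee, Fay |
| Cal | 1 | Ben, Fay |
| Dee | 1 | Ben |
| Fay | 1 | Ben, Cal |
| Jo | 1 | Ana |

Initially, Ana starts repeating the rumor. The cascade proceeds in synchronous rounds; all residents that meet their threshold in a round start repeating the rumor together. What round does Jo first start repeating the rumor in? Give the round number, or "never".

Round 1 — Ana starts repeating the rumor (initial).
Round 2 — checking thresholds:
  Ben: 1 of 4 neighbours < 3, not yet.
  Jo: 1 of 1 neighbours ≥ 1, starts repeating the rumor.
Round 3 — no new spreads; cascade stops.

2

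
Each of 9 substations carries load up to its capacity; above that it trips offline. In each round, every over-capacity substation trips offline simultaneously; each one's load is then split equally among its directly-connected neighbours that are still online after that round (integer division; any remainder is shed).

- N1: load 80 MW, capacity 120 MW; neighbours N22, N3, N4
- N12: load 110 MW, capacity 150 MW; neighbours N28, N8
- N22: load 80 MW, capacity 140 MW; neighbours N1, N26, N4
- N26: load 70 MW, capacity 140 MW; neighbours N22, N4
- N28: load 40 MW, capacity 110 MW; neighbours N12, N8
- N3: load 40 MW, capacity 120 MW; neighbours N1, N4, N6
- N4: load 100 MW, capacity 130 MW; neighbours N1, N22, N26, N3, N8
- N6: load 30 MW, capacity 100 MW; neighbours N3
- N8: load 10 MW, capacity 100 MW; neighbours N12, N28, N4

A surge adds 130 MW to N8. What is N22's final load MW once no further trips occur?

116

Round 1 — N8 at 140 > 100. N8 trips offline.
  N8 sheds 140 MW to N12, N28, N4: 46 each (2 lost).
    N12: 110+46 = 156 > 150
    N28: 40+46 = 86 ≤ 110
    N4: 100+46 = 146 > 130
Round 2 — N12, N4 trip offline.
  N12 sheds 156 MW to N28: 156 each.
    N28: 86+156 = 242 > 110
  N4 sheds 146 MW to N1, N22, N26, N3: 36 each (2 lost).
    N1: 80+36 = 116 ≤ 120
    N22: 80+36 = 116 ≤ 140
    N26: 70+36 = 106 ≤ 140
    N3: 40+36 = 76 ≤ 120
Round 3 — N28 trips offline.
  N28 sheds 242 MW: no online neighbours, lost.
No further trips.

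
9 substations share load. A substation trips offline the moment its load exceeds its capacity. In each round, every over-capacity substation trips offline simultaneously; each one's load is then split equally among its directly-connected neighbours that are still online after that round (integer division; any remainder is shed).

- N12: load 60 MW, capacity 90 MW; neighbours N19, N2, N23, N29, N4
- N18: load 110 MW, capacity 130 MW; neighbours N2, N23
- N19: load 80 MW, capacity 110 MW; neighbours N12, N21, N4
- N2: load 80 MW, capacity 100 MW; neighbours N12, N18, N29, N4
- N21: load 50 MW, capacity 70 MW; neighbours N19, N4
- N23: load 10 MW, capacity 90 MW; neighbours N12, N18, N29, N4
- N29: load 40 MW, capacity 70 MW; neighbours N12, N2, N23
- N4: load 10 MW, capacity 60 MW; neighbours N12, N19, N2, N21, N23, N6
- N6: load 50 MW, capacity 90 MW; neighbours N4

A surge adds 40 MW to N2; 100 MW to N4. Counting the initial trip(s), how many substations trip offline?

Round 1 — N2 at 120 > 100; N4 at 110 > 60. N2, N4 trip offline.
  N2 sheds 120 MW to N12, N18, N29: 40 each.
    N12: 60+40 = 100 > 90
    N18: 110+40 = 150 > 130
    N29: 40+40 = 80 > 70
  N4 sheds 110 MW to N12, N19, N21, N23, N6: 22 each.
    N12: 100+22 = 122 > 90
    N19: 80+22 = 102 ≤ 110
    N21: 50+22 = 72 > 70
    N23: 10+22 = 32 ≤ 90
    N6: 50+22 = 72 ≤ 90
Round 2 — N12, N18, N21, N29 trip offline.
  N12 sheds 122 MW to N19, N23: 61 each.
    N19: 102+61 = 163 > 110
    N23: 32+61 = 93 > 90
  N18 sheds 150 MW to N23: 150 each.
    N23: 93+150 = 243 > 90
  N21 sheds 72 MW to N19: 72 each.
    N19: 163+72 = 235 > 110
  N29 sheds 80 MW to N23: 80 each.
    N23: 243+80 = 323 > 90
Round 3 — N19, N23 trip offline.
  N19 sheds 235 MW: no online neighbours, lost.
  N23 sheds 323 MW: no online neighbours, lost.
No further trips.

8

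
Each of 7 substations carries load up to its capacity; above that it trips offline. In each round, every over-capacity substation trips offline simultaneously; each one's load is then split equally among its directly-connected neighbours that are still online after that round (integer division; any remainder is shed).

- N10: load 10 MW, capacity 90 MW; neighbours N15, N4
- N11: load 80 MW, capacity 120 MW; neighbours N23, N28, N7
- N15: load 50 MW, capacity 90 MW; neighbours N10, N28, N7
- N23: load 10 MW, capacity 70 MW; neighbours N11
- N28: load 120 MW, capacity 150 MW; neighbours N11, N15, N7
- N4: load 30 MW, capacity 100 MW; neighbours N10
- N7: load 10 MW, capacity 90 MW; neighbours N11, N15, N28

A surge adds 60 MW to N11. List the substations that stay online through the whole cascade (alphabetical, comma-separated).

Round 1 — N11 at 140 > 120. N11 trips offline.
  N11 sheds 140 MW to N23, N28, N7: 46 each (2 lost).
    N23: 10+46 = 56 ≤ 70
    N28: 120+46 = 166 > 150
    N7: 10+46 = 56 ≤ 90
Round 2 — N28 trips offline.
  N28 sheds 166 MW to N15, N7: 83 each.
    N15: 50+83 = 133 > 90
    N7: 56+83 = 139 > 90
Round 3 — N15, N7 trip offline.
  N15 sheds 133 MW to N10: 133 each.
    N10: 10+133 = 143 > 90
  N7 sheds 139 MW: no online neighbours, lost.
Round 4 — N10 trips offline.
  N10 sheds 143 MW to N4: 143 each.
    N4: 30+143 = 173 > 100
Round 5 — N4 trips offline.
  N4 sheds 173 MW: no online neighbours, lost.
No further trips.

N23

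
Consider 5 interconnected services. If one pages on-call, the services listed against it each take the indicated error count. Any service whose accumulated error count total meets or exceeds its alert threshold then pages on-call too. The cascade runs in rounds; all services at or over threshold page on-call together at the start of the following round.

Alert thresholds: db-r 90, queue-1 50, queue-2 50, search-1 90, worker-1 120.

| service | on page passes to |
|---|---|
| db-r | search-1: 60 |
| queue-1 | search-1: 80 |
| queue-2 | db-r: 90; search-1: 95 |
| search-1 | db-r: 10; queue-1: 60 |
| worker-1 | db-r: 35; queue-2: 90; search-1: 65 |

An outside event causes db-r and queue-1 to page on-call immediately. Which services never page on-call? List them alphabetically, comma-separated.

queue-2, worker-1

Round 1 — db-r, queue-1 page on-call (initial).
  search-1: +60+80 → 140 ≥ 90
Round 2 — search-1 pages on-call.
No further pages.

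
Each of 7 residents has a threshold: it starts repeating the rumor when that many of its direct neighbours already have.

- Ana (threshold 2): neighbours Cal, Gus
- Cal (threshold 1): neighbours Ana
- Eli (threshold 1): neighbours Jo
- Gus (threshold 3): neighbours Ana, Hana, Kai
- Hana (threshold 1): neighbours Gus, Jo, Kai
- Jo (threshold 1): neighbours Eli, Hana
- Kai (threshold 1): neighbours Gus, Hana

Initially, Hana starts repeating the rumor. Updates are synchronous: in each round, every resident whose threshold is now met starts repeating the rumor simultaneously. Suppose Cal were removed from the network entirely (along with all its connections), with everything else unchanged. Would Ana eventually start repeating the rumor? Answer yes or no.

With Cal removed:
Round 1 — Hana starts repeating the rumor (initial).
Round 2 — checking thresholds:
  Gus: 1 of 3 neighbours < 3, holds.
  Jo: 1 of 2 neighbours ≥ 1, starts repeating the rumor.
  Kai: 1 of 2 neighbours ≥ 1, starts repeating the rumor.
Round 3 — checking thresholds:
  Eli: 1 of 1 neighbours ≥ 1, starts repeating the rumor.
  Gus: 2 of 3 neighbours < 3, holds.
Round 4 — no new spreads; cascade stops.

no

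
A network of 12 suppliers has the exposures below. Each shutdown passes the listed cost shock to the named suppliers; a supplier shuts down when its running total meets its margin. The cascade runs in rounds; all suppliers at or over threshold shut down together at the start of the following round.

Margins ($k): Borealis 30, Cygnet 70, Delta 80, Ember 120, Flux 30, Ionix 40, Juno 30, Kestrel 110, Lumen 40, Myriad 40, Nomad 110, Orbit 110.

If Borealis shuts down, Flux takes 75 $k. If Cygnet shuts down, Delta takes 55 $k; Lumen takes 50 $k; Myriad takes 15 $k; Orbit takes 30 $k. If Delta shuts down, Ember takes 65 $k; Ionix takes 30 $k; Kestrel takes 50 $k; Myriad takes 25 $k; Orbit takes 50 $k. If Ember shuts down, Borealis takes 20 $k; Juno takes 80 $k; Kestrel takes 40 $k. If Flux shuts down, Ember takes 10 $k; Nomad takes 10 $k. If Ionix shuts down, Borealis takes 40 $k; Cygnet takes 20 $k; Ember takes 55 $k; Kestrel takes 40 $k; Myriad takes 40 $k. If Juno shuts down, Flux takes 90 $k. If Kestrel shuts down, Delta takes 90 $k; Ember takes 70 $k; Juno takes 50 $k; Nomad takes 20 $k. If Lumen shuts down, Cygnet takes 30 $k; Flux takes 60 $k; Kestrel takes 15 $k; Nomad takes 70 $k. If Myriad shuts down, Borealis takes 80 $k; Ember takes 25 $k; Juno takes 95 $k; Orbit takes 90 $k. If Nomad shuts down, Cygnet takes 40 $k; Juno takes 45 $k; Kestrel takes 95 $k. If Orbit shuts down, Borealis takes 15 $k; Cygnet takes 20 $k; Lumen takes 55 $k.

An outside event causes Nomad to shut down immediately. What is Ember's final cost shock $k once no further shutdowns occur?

10

Round 1 — Nomad shuts down (initial).
  Cygnet: +40 → 40 < 70
  Juno: +45 → 45 ≥ 30
  Kestrel: +95 → 95 < 110
Round 2 — Juno shuts down.
  Flux: +90 → 90 ≥ 30
Round 3 — Flux shuts down.
  Ember: +10 → 10 < 120
No further shutdowns.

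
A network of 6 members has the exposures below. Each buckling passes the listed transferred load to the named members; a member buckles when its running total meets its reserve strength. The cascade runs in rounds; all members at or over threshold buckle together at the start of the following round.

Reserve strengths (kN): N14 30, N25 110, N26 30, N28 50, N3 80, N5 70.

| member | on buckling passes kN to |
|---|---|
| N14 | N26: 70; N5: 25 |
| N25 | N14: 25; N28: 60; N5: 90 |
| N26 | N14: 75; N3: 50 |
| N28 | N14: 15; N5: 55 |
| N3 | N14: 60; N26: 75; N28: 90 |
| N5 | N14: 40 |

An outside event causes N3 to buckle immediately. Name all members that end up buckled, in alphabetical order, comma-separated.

Round 1 — N3 buckles (initial).
  N14: +60 → 60 ≥ 30
  N26: +75 → 75 ≥ 30
  N28: +90 → 90 ≥ 50
Round 2 — N14, N26, N28 buckle.
  N5: +25+55 → 80 ≥ 70
Round 3 — N5 buckles.
No further bucklings.

N14, N26, N28, N3, N5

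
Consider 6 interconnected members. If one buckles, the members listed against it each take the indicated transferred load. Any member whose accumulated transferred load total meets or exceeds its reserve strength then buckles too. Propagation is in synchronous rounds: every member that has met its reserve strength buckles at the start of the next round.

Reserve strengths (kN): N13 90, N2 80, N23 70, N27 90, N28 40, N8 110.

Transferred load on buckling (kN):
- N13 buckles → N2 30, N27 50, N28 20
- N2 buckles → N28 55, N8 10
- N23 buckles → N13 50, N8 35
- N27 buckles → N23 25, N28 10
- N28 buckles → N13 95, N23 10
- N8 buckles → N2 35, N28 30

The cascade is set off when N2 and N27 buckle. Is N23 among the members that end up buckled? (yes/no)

Round 1 — N2, N27 buckle (initial).
  N23: +25 → 25 < 70
  N28: +55+10 → 65 ≥ 40
  N8: +10 → 10 < 110
Round 2 — N28 buckles.
  N13: +95 → 95 ≥ 90
  N23: +10 → 35 < 70
Round 3 — N13 buckles.
No further bucklings.

no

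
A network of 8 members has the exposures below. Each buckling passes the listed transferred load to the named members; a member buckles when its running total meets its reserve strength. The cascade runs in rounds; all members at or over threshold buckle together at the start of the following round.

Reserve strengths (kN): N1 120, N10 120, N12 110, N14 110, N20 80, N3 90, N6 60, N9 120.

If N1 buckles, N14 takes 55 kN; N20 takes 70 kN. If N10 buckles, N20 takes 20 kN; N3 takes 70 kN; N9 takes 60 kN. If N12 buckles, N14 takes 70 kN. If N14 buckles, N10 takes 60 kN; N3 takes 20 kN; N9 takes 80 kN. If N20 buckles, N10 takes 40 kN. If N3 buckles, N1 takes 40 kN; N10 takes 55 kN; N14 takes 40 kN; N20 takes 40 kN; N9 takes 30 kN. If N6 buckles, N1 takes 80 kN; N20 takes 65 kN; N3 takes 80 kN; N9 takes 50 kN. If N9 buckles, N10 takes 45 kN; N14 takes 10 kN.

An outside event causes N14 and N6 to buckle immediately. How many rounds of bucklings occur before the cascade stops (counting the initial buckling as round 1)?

3

Round 1 — N14, N6 buckle (initial).
  N1: +80 → 80 < 120
  N10: +60 → 60 < 120
  N20: +65 → 65 < 80
  N3: +20+80 → 100 ≥ 90
  N9: +80+50 → 130 ≥ 120
Round 2 — N3, N9 buckle.
  N1: +40 → 120 ≥ 120
  N10: +55+45 → 160 ≥ 120
  N20: +40 → 105 ≥ 80
Round 3 — N1, N10, N20 buckle.
No further bucklings.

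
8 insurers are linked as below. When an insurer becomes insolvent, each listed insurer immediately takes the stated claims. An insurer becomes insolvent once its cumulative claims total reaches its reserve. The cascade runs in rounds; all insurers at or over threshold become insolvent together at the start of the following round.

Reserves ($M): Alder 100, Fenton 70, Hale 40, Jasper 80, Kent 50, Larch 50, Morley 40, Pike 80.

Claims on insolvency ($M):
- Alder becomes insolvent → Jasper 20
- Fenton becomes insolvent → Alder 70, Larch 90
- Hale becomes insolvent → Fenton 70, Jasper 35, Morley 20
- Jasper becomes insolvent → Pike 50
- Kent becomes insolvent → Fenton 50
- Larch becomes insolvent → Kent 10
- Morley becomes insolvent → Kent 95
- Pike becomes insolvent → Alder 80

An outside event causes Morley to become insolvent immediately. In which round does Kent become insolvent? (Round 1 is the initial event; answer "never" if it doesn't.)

Round 1 — Morley becomes insolvent (initial).
  Kent: +95 → 95 ≥ 50
Round 2 — Kent becomes insolvent.
  Fenton: +50 → 50 < 70
No further insolvencies.

2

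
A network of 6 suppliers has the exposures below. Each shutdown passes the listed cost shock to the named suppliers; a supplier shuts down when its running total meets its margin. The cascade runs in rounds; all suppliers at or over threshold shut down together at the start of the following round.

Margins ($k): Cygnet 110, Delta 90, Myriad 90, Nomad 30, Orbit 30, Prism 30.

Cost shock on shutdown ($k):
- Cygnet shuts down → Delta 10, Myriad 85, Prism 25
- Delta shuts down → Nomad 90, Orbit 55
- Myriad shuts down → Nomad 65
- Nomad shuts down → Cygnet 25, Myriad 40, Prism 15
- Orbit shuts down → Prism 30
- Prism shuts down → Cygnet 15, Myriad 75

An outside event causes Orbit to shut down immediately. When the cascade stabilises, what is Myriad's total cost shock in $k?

75

Round 1 — Orbit shuts down (initial).
  Prism: +30 → 30 ≥ 30
Round 2 — Prism shuts down.
  Cygnet: +15 → 15 < 110
  Myriad: +75 → 75 < 90
No further shutdowns.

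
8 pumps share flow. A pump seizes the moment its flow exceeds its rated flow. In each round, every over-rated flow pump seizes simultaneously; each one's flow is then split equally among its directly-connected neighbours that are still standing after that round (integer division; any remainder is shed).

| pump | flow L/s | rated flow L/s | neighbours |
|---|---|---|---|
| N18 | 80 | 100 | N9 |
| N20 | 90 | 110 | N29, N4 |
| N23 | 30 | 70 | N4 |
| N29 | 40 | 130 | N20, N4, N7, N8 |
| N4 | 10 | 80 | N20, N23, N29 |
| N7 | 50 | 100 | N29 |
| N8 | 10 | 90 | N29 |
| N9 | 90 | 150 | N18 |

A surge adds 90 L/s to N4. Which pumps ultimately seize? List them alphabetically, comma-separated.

Round 1 — N4 at 100 > 80. N4 seizes.
  N4 sheds 100 L/s to N20, N23, N29: 33 each (1 lost).
    N20: 90+33 = 123 > 110
    N23: 30+33 = 63 ≤ 70
    N29: 40+33 = 73 ≤ 130
Round 2 — N20 seizes.
  N20 sheds 123 L/s to N29: 123 each.
    N29: 73+123 = 196 > 130
Round 3 — N29 seizes.
  N29 sheds 196 L/s to N7, N8: 98 each.
    N7: 50+98 = 148 > 100
    N8: 10+98 = 108 > 90
Round 4 — N7, N8 seize.
  N7 sheds 148 L/s: no online neighbours, lost.
  N8 sheds 108 L/s: no online neighbours, lost.
No further seizures.

N20, N29, N4, N7, N8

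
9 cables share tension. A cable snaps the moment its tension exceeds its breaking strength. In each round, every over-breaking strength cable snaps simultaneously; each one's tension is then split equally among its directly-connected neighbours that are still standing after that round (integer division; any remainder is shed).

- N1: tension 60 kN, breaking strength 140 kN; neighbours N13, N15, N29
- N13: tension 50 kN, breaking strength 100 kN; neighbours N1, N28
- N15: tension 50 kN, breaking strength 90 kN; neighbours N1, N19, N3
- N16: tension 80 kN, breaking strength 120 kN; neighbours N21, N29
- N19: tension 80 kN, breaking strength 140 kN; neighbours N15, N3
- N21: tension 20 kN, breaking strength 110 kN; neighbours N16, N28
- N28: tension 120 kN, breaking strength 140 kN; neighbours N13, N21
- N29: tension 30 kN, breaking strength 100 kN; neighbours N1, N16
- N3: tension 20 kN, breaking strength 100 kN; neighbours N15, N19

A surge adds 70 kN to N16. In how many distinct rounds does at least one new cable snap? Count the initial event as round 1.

Round 1 — N16 at 150 > 120. N16 snaps.
  N16 sheds 150 kN to N21, N29: 75 each.
    N21: 20+75 = 95 ≤ 110
    N29: 30+75 = 105 > 100
Round 2 — N29 snaps.
  N29 sheds 105 kN to N1: 105 each.
    N1: 60+105 = 165 > 140
Round 3 — N1 snaps.
  N1 sheds 165 kN to N13, N15: 82 each (1 lost).
    N13: 50+82 = 132 > 100
    N15: 50+82 = 132 > 90
Round 4 — N13, N15 snap.
  N13 sheds 132 kN to N28: 132 each.
    N28: 120+132 = 252 > 140
  N15 sheds 132 kN to N19, N3: 66 each.
    N19: 80+66 = 146 > 140
    N3: 20+66 = 86 ≤ 100
Round 5 — N19, N28 snap.
  N19 sheds 146 kN to N3: 146 each.
    N3: 86+146 = 232 > 100
  N28 sheds 252 kN to N21: 252 each.
    N21: 95+252 = 347 > 110
Round 6 — N21, N3 snap.
  N21 sheds 347 kN: no online neighbours, lost.
  N3 sheds 232 kN: no online neighbours, lost.
No further breaks.

6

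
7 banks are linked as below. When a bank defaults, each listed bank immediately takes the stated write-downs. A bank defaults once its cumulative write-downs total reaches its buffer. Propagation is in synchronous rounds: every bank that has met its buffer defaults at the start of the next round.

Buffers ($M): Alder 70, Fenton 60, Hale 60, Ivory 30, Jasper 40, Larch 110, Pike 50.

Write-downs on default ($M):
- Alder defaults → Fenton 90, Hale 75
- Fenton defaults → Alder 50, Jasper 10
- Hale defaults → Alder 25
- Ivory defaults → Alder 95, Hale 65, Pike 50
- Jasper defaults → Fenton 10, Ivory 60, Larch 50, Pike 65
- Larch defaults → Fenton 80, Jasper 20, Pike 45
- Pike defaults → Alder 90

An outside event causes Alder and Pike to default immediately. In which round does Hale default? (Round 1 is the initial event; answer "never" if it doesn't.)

Round 1 — Alder, Pike default (initial).
  Fenton: +90 → 90 ≥ 60
  Hale: +75 → 75 ≥ 60
Round 2 — Fenton, Hale default.
  Jasper: +10 → 10 < 40
No further defaults.

2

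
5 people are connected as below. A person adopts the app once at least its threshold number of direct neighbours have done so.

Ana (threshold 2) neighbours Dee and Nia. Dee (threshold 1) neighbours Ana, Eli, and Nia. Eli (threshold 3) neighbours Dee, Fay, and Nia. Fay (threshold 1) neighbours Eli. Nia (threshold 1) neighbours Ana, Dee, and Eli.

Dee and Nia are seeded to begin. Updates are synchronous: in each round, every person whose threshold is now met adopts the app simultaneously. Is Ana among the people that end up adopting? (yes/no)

Round 1 — Dee, Nia adopt the app (initial).
Round 2 — checking thresholds:
  Ana: 2 of 2 neighbours ≥ 2, adopts the app.
  Eli: 2 of 3 neighbours < 3, below threshold.
Round 3 — no new adoptions; cascade stops.

yes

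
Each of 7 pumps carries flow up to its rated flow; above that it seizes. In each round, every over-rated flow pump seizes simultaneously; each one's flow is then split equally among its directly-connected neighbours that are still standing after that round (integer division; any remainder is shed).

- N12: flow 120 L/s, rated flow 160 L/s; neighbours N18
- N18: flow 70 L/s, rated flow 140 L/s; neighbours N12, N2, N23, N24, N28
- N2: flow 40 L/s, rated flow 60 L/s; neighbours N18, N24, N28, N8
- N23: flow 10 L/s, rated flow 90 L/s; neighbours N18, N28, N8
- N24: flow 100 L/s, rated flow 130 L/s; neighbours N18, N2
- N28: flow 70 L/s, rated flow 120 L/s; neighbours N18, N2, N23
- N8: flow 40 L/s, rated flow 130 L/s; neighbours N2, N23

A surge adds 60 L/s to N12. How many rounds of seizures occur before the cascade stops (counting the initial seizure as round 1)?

Round 1 — N12 at 180 > 160. N12 seizes.
  N12 sheds 180 L/s to N18: 180 each.
    N18: 70+180 = 250 > 140
Round 2 — N18 seizes.
  N18 sheds 250 L/s to N2, N23, N24, N28: 62 each (2 lost).
    N2: 40+62 = 102 > 60
    N23: 10+62 = 72 ≤ 90
    N24: 100+62 = 162 > 130
    N28: 70+62 = 132 > 120
Round 3 — N2, N24, N28 seize.
  N2 sheds 102 L/s to N8: 102 each.
    N8: 40+102 = 142 > 130
  N24 sheds 162 L/s: no online neighbours, lost.
  N28 sheds 132 L/s to N23: 132 each.
    N23: 72+132 = 204 > 90
Round 4 — N23, N8 seize.
  N23 sheds 204 L/s: no online neighbours, lost.
  N8 sheds 142 L/s: no online neighbours, lost.
No further seizures.

4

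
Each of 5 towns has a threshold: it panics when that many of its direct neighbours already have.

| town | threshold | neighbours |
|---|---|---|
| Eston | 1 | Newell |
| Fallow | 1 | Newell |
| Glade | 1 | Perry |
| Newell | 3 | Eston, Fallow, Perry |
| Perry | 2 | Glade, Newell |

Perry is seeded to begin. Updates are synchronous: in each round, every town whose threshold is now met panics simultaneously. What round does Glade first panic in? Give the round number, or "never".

Round 1 — Perry panics (initial).
Round 2 — checking thresholds:
  Glade: 1 of 1 neighbours ≥ 1, panics.
  Newell: 1 of 3 neighbours < 3, below threshold.
Round 3 — no new panics; cascade stops.

2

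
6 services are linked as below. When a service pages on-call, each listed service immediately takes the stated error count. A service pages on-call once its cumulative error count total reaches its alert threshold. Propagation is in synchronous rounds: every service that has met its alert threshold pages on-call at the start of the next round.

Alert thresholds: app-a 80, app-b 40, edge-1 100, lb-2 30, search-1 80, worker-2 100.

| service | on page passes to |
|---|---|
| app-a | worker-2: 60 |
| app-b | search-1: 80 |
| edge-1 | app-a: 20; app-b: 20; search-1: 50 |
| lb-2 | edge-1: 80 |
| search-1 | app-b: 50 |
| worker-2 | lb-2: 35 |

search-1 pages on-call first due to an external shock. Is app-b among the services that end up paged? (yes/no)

yes

Round 1 — search-1 pages on-call (initial).
  app-b: +50 → 50 ≥ 40
Round 2 — app-b pages on-call.
No further pages.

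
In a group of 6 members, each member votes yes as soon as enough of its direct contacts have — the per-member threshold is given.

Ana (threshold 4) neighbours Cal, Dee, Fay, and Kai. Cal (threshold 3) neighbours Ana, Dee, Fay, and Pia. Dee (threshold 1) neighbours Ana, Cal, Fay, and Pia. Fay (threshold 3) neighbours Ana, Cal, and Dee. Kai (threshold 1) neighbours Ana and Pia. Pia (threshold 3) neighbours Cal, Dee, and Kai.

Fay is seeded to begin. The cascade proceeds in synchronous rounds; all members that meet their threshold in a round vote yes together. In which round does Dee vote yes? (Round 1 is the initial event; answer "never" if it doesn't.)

Round 1 — Fay votes yes (initial).
Round 2 — checking thresholds:
  Ana: 1 of 4 neighbours < 4, holds.
  Cal: 1 of 4 neighbours < 3, holds.
  Dee: 1 of 4 neighbours ≥ 1, votes yes.
Round 3 — no new yes votes; cascade stops.

2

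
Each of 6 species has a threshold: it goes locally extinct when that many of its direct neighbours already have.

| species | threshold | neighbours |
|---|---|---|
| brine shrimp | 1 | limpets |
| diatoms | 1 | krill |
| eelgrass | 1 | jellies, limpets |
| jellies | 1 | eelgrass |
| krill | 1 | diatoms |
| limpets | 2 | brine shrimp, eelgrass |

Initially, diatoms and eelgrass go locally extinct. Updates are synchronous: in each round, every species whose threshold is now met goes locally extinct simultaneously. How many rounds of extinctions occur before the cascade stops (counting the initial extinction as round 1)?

2

Round 1 — diatoms, eelgrass go locally extinct (initial).
Round 2 — checking thresholds:
  jellies: 1 of 1 neighbours ≥ 1, goes locally extinct.
  krill: 1 of 1 neighbours ≥ 1, goes locally extinct.
  limpets: 1 of 2 neighbours < 2, not yet.
Round 3 — no new extinctions; cascade stops.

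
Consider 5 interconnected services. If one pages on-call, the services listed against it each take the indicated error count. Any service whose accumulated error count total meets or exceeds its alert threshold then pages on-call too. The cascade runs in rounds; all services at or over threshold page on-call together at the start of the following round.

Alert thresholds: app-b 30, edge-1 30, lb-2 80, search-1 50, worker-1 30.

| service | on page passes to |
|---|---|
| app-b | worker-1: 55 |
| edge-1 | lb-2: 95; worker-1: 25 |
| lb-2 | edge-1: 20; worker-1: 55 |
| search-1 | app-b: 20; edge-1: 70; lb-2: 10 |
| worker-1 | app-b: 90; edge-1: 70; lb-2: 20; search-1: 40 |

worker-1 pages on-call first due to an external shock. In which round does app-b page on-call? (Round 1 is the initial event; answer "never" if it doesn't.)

Round 1 — worker-1 pages on-call (initial).
  app-b: +90 → 90 ≥ 30
  edge-1: +70 → 70 ≥ 30
  lb-2: +20 → 20 < 80
  search-1: +40 → 40 < 50
Round 2 — app-b, edge-1 page on-call.
  lb-2: +95 → 115 ≥ 80
Round 3 — lb-2 pages on-call.
No further pages.

2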